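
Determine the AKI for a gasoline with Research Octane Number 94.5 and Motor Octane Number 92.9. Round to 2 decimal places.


AKI = (RON + MON) / 2
AKI = (94.5 + 92.9) / 2
AKI = 187.4 / 2 = 93.70


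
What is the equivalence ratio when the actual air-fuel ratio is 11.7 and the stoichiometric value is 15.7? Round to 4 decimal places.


phi = AFR_stoich / AFR_actual
phi = 15.7 / 11.7 = 1.3419


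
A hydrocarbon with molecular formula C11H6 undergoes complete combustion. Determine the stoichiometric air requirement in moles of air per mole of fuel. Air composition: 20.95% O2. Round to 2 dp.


Balanced combustion: C11H6 + 12.5 O2 -> 11 CO2 + 3 H2O
O2 needed = C + H/4 = 11 + 6/4 = 12.50 moles
Air moles = O2 / 0.2095 = 12.50 / 0.2095 = 59.67 moles air


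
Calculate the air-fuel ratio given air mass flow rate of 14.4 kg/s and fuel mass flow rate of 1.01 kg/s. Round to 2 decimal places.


AFR = m_air / m_fuel
AFR = 14.4 / 1.01 = 14.26


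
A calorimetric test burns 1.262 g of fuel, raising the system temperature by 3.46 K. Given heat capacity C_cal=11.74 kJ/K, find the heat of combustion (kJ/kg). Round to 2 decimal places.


Hc = C_cal * delta_T / m_fuel
Q_released = 11.74 * 3.46 = 40.6204 kJ
m_fuel = 1.262 g = 1.262/1000 kg = 0.001262 kg
Hc = 40.6204 / 0.001262 = 32187.32 kJ/kg


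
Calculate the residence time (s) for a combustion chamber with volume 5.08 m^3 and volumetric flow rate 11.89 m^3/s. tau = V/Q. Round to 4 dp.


tau = V / Q_flow
tau = 5.08 / 11.89 = 0.4272 s


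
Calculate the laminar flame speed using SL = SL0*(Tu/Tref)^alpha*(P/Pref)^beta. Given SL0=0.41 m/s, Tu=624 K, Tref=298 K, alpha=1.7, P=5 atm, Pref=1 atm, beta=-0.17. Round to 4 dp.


SL = SL0 * (Tu/Tref)^alpha * (P/Pref)^beta
T ratio = 624/298 = 2.09395973
(T ratio)^alpha = 2.09395973^1.7 = 3.512741
(P/Pref)^beta = 5^(-0.17) = 0.760633
SL = 0.41 * 3.512741 * 0.760633 = 1.0955 m/s


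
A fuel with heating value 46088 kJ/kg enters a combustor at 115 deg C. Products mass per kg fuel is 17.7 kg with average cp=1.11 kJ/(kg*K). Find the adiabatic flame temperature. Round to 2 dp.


T_ad = T_in + Hc / (m_p * cp)
Denominator = 17.7 * 1.11 = 19.6470
Temperature rise = 46088 / 19.6470 = 2345.80 K
T_ad = 115 + 2345.80 = 2460.80 deg C


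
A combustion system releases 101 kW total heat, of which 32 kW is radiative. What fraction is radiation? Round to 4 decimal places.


f_rad = Q_rad / Q_total
f_rad = 32 / 101 = 0.3168


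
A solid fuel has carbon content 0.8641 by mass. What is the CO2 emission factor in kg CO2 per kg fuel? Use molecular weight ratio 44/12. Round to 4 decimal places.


EF = C_frac * (M_CO2 / M_C)
EF = 0.8641 * (44/12)
EF = 0.8641 * 3.666667 = 3.1684 kg_CO2/kg_fuel


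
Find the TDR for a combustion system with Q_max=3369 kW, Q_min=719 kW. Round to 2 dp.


TDR = Q_max / Q_min
TDR = 3369 / 719 = 4.69


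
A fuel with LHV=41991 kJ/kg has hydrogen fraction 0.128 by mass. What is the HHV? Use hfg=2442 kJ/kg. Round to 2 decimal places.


HHV = LHV + hfg * 9 * H
Water addition = 2442 * 9 * 0.128 = 2813.184 kJ/kg
HHV = 41991 + 2813.184 = 44804.18 kJ/kg


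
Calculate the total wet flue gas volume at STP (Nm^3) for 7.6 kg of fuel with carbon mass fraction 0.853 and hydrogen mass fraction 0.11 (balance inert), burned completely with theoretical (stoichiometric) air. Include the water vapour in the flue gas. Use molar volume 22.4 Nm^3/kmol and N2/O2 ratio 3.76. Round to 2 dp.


Per kg fuel: CO2 = (C/12 kmol)*22.4 = (0.853/12)*22.4 = 1.59227 Nm^3
Per kg fuel: H2O = (H/2 kmol)*22.4 = (0.11/2)*22.4 = 1.23200 Nm^3
O2 needed per kg fuel = C/12 + H/4 = 0.853/12 + 0.11/4 = 0.09858333 kmol
Per kg fuel: N2 = O2*3.76*22.4 = 0.09858333*3.76*22.4 = 8.30308 Nm^3
Total per kg = 1.59227 + 1.23200 + 8.30308 = 11.12735 Nm^3
Total = 11.12735 * 7.6 = 84.57 Nm^3


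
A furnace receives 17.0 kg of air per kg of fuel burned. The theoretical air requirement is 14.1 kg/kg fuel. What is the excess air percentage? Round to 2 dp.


Excess air = actual - stoichiometric = 17.0 - 14.1 = 2.90 kg/kg fuel
Excess air % = (excess / stoich) * 100 = (2.90 / 14.1) * 100 = 20.57%


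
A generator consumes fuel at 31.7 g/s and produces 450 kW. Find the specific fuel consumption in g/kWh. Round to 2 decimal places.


SFC = (mf / BP) * 3600
Rate = 31.7 / 450 = 0.070444 g/(s*kW)
SFC = 0.070444 * 3600 = 253.60 g/kWh


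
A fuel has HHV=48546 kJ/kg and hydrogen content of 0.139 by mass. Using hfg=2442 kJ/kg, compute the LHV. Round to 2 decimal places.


LHV = HHV - hfg * 9 * H
Water correction = 2442 * 9 * 0.139 = 3054.942 kJ/kg
LHV = 48546 - 3054.942 = 45491.06 kJ/kg


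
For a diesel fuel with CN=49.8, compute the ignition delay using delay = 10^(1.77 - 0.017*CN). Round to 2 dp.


delay = 10^(1.77 - 0.017*CN)
Exponent = 1.77 - 0.017*49.8 = 0.9234
delay = 10^0.9234 = 8.38 ms


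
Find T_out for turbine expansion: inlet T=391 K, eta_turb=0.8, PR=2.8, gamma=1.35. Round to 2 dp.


T_out = T_in * (1 - eta * (1 - PR^(-(gamma-1)/gamma)))
Exponent = -(1.35-1)/1.35 = -0.25925926
PR^exp = 2.8^(-0.25925926) = 0.76572026
Factor = 1 - 0.8*(1 - 0.76572026) = 0.81257621
T_out = 391 * 0.81257621 = 317.72 K


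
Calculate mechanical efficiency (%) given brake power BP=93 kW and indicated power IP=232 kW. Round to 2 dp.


eta_mech = (BP / IP) * 100
Ratio = 93 / 232 = 0.4009
eta_mech = 0.4009 * 100 = 40.09%


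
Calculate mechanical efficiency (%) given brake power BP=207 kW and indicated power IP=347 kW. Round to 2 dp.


eta_mech = (BP / IP) * 100
Ratio = 207 / 347 = 0.5965
eta_mech = 0.5965 * 100 = 59.65%


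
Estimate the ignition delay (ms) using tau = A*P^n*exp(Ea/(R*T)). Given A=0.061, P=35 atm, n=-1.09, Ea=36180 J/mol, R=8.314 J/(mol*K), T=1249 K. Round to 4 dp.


tau = A * P^n * exp(Ea/(R*T))
P^n = 35^(-1.09) = 0.02074750
Ea/(R*T) = 36180/(8.314*1249) = 3.484144
exp(Ea/(R*T)) = 32.594516
tau = 0.061 * 0.02074750 * 32.594516 = 0.0413 ms


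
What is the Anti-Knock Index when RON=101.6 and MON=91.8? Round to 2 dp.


AKI = (RON + MON) / 2
AKI = (101.6 + 91.8) / 2
AKI = 193.4 / 2 = 96.70


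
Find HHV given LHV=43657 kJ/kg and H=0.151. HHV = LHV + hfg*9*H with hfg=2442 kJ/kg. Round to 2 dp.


HHV = LHV + hfg * 9 * H
Water addition = 2442 * 9 * 0.151 = 3318.678 kJ/kg
HHV = 43657 + 3318.678 = 46975.68 kJ/kg


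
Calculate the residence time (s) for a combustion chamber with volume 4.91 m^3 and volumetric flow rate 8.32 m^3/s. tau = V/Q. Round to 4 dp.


tau = V / Q_flow
tau = 4.91 / 8.32 = 0.5901 s


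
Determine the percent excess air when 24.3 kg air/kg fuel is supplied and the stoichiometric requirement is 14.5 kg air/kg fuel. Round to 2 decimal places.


Excess air = actual - stoichiometric = 24.3 - 14.5 = 9.80 kg/kg fuel
Excess air % = (excess / stoich) * 100 = (9.80 / 14.5) * 100 = 67.59%


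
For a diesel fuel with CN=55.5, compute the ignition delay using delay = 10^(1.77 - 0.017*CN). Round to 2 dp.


delay = 10^(1.77 - 0.017*CN)
Exponent = 1.77 - 0.017*55.5 = 0.8265
delay = 10^0.8265 = 6.71 ms


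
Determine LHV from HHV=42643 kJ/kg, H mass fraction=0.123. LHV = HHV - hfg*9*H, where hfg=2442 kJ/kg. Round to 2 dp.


LHV = HHV - hfg * 9 * H
Water correction = 2442 * 9 * 0.123 = 2703.294 kJ/kg
LHV = 42643 - 2703.294 = 39939.71 kJ/kg


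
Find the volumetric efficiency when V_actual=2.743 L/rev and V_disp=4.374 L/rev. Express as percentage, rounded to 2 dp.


eta_v = (V_actual / V_disp) * 100
Ratio = 2.743 / 4.374 = 0.6271
eta_v = 0.6271 * 100 = 62.71%


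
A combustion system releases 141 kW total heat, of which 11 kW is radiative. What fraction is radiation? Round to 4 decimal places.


f_rad = Q_rad / Q_total
f_rad = 11 / 141 = 0.0780


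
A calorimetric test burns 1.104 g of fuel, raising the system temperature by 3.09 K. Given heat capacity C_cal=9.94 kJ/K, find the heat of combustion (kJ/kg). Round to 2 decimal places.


Hc = C_cal * delta_T / m_fuel
Q_released = 9.94 * 3.09 = 30.7146 kJ
m_fuel = 1.104 g = 1.104/1000 kg = 0.001104 kg
Hc = 30.7146 / 0.001104 = 27821.20 kJ/kg


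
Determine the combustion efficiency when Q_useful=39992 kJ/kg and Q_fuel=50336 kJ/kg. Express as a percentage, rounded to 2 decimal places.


Efficiency = (Q_useful / Q_fuel) * 100
Efficiency = (39992 / 50336) * 100
Efficiency = 0.7945 * 100 = 79.45%


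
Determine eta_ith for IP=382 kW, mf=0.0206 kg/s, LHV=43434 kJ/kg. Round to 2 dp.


eta_ith = (IP / (mf * LHV)) * 100
Denominator = 0.0206 * 43434 = 894.7404 kW
eta_ith = (382 / 894.7404) * 100 = 42.69%


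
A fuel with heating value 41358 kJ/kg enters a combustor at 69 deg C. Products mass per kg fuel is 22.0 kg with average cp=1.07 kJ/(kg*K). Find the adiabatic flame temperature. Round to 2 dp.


T_ad = T_in + Hc / (m_p * cp)
Denominator = 22.0 * 1.07 = 23.5400
Temperature rise = 41358 / 23.5400 = 1756.92 K
T_ad = 69 + 1756.92 = 1825.92 deg C


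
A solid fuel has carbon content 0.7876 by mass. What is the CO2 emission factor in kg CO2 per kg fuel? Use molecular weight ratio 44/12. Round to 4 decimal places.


EF = C_frac * (M_CO2 / M_C)
EF = 0.7876 * (44/12)
EF = 0.7876 * 3.666667 = 2.8879 kg_CO2/kg_fuel


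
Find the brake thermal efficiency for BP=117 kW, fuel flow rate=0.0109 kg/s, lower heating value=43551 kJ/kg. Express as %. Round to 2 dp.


eta_BTE = (BP / (mf * LHV)) * 100
Denominator = 0.0109 * 43551 = 474.7059 kW
eta_BTE = (117 / 474.7059) * 100 = 24.65%


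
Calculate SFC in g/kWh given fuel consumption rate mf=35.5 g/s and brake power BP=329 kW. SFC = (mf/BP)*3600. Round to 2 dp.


SFC = (mf / BP) * 3600
Rate = 35.5 / 329 = 0.107903 g/(s*kW)
SFC = 0.107903 * 3600 = 388.45 g/kWh


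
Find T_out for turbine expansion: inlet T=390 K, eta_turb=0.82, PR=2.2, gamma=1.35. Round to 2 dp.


T_out = T_in * (1 - eta * (1 - PR^(-(gamma-1)/gamma)))
Exponent = -(1.35-1)/1.35 = -0.25925926
PR^exp = 2.2^(-0.25925926) = 0.81512413
Factor = 1 - 0.82*(1 - 0.81512413) = 0.84840179
T_out = 390 * 0.84840179 = 330.88 K


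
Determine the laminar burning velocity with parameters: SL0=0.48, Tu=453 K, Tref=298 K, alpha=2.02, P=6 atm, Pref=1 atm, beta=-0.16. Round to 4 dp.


SL = SL0 * (Tu/Tref)^alpha * (P/Pref)^beta
T ratio = 453/298 = 1.52013423
(T ratio)^alpha = 1.52013423^2.02 = 2.330245
(P/Pref)^beta = 6^(-0.16) = 0.750751
SL = 0.48 * 2.330245 * 0.750751 = 0.8397 m/s


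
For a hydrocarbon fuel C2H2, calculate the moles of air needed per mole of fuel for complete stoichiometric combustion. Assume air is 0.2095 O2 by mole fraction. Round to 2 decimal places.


Balanced combustion: C2H2 + 2.5 O2 -> 2 CO2 + 1 H2O
O2 needed = C + H/4 = 2 + 2/4 = 2.50 moles
Air moles = O2 / 0.2095 = 2.50 / 0.2095 = 11.93 moles air


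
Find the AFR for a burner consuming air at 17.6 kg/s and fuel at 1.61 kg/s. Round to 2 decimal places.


AFR = m_air / m_fuel
AFR = 17.6 / 1.61 = 10.93


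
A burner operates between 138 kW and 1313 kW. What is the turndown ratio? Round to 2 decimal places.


TDR = Q_max / Q_min
TDR = 1313 / 138 = 9.51


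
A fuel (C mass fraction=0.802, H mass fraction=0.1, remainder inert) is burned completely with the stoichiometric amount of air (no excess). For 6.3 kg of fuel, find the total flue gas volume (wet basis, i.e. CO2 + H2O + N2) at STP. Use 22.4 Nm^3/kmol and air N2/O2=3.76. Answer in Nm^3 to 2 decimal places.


Per kg fuel: CO2 = (C/12 kmol)*22.4 = (0.802/12)*22.4 = 1.49707 Nm^3
Per kg fuel: H2O = (H/2 kmol)*22.4 = (0.1/2)*22.4 = 1.12000 Nm^3
O2 needed per kg fuel = C/12 + H/4 = 0.802/12 + 0.1/4 = 0.09183333 kmol
Per kg fuel: N2 = O2*3.76*22.4 = 0.09183333*3.76*22.4 = 7.73457 Nm^3
Total per kg = 1.49707 + 1.12000 + 7.73457 = 10.35164 Nm^3
Total = 10.35164 * 6.3 = 65.22 Nm^3


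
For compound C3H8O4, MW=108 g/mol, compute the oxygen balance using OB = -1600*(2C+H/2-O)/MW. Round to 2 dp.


OB = -1600 * (2C + H/2 - O) / MW
Inner = 2*3 + 8/2 - 4 = 6.00
OB = -1600 * 6.00 / 108 = -88.89%


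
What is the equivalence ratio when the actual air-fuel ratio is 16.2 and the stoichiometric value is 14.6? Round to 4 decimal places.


phi = AFR_stoich / AFR_actual
phi = 14.6 / 16.2 = 0.9012


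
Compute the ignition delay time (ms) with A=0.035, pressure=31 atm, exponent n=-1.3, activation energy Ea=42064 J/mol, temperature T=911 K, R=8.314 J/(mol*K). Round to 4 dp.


tau = A * P^n * exp(Ea/(R*T))
P^n = 31^(-1.3) = 0.01151409
Ea/(R*T) = 42064/(8.314*911) = 5.553697
exp(Ea/(R*T)) = 258.190290
tau = 0.035 * 0.01151409 * 258.190290 = 0.1040 ms


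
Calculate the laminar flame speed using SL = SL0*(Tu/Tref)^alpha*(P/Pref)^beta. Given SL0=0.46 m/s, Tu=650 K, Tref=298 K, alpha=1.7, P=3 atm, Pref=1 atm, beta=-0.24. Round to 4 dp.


SL = SL0 * (Tu/Tref)^alpha * (P/Pref)^beta
T ratio = 650/298 = 2.18120805
(T ratio)^alpha = 2.18120805^1.7 = 3.765174
(P/Pref)^beta = 3^(-0.24) = 0.768229
SL = 0.46 * 3.765174 * 0.768229 = 1.3306 m/s


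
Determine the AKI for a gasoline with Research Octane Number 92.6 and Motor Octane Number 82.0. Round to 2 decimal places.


AKI = (RON + MON) / 2
AKI = (92.6 + 82.0) / 2
AKI = 174.6 / 2 = 87.30


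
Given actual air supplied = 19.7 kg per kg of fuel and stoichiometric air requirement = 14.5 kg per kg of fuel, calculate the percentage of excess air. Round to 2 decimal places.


Excess air = actual - stoichiometric = 19.7 - 14.5 = 5.20 kg/kg fuel
Excess air % = (excess / stoich) * 100 = (5.20 / 14.5) * 100 = 35.86%


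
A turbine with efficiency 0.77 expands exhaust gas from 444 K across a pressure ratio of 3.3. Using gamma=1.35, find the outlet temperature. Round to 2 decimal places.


T_out = T_in * (1 - eta * (1 - PR^(-(gamma-1)/gamma)))
Exponent = -(1.35-1)/1.35 = -0.25925926
PR^exp = 3.3^(-0.25925926) = 0.73378775
Factor = 1 - 0.77*(1 - 0.73378775) = 0.79501657
T_out = 444 * 0.79501657 = 352.99 K


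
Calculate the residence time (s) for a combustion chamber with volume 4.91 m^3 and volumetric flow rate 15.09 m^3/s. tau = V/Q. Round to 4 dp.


tau = V / Q_flow
tau = 4.91 / 15.09 = 0.3254 s


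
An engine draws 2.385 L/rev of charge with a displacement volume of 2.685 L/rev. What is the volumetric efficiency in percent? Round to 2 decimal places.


eta_v = (V_actual / V_disp) * 100
Ratio = 2.385 / 2.685 = 0.8883
eta_v = 0.8883 * 100 = 88.83%


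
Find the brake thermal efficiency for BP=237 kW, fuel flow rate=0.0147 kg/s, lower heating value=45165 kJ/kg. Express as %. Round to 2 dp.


eta_BTE = (BP / (mf * LHV)) * 100
Denominator = 0.0147 * 45165 = 663.9255 kW
eta_BTE = (237 / 663.9255) * 100 = 35.70%


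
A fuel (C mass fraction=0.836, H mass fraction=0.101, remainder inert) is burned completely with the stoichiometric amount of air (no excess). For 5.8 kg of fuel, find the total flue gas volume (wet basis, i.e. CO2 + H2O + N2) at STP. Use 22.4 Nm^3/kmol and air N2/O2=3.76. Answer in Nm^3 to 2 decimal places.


Per kg fuel: CO2 = (C/12 kmol)*22.4 = (0.836/12)*22.4 = 1.56053 Nm^3
Per kg fuel: H2O = (H/2 kmol)*22.4 = (0.101/2)*22.4 = 1.13120 Nm^3
O2 needed per kg fuel = C/12 + H/4 = 0.836/12 + 0.101/4 = 0.09491667 kmol
Per kg fuel: N2 = O2*3.76*22.4 = 0.09491667*3.76*22.4 = 7.99426 Nm^3
Total per kg = 1.56053 + 1.13120 + 7.99426 = 10.68599 Nm^3
Total = 10.68599 * 5.8 = 61.98 Nm^3


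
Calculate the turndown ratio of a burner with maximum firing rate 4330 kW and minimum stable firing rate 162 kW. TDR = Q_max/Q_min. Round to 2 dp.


TDR = Q_max / Q_min
TDR = 4330 / 162 = 26.73


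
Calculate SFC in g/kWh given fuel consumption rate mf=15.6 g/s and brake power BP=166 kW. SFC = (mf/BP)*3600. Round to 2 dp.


SFC = (mf / BP) * 3600
Rate = 15.6 / 166 = 0.093976 g/(s*kW)
SFC = 0.093976 * 3600 = 338.31 g/kWh


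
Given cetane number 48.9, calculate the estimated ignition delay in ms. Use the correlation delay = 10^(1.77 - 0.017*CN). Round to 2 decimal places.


delay = 10^(1.77 - 0.017*CN)
Exponent = 1.77 - 0.017*48.9 = 0.9387
delay = 10^0.9387 = 8.68 ms


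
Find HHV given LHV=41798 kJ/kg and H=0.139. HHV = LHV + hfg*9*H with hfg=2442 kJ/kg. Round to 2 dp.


HHV = LHV + hfg * 9 * H
Water addition = 2442 * 9 * 0.139 = 3054.942 kJ/kg
HHV = 41798 + 3054.942 = 44852.94 kJ/kg


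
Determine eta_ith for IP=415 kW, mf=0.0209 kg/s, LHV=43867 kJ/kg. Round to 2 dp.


eta_ith = (IP / (mf * LHV)) * 100
Denominator = 0.0209 * 43867 = 916.8203 kW
eta_ith = (415 / 916.8203) * 100 = 45.27%


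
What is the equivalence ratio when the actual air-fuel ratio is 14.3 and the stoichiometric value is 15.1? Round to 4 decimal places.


phi = AFR_stoich / AFR_actual
phi = 15.1 / 14.3 = 1.0559


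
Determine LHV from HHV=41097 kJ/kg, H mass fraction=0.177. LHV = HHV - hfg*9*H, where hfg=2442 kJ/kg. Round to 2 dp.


LHV = HHV - hfg * 9 * H
Water correction = 2442 * 9 * 0.177 = 3890.106 kJ/kg
LHV = 41097 - 3890.106 = 37206.89 kJ/kg


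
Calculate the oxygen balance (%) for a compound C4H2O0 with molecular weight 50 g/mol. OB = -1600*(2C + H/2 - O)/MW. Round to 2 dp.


OB = -1600 * (2C + H/2 - O) / MW
Inner = 2*4 + 2/2 - 0 = 9.00
OB = -1600 * 9.00 / 50 = -288.00%


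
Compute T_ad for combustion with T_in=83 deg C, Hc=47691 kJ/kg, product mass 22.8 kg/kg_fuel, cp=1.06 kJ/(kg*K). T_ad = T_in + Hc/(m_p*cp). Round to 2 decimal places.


T_ad = T_in + Hc / (m_p * cp)
Denominator = 22.8 * 1.06 = 24.1680
Temperature rise = 47691 / 24.1680 = 1973.31 K
T_ad = 83 + 1973.31 = 2056.31 deg C


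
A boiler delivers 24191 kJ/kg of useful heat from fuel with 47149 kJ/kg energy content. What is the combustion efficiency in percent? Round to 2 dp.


Efficiency = (Q_useful / Q_fuel) * 100
Efficiency = (24191 / 47149) * 100
Efficiency = 0.5131 * 100 = 51.31%


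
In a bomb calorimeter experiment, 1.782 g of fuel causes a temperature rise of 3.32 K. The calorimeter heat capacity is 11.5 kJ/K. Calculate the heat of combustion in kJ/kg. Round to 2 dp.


Hc = C_cal * delta_T / m_fuel
Q_released = 11.5 * 3.32 = 38.1800 kJ
m_fuel = 1.782 g = 1.782/1000 kg = 0.001782 kg
Hc = 38.1800 / 0.001782 = 21425.36 kJ/kg


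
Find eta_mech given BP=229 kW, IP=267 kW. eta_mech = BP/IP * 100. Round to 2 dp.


eta_mech = (BP / IP) * 100
Ratio = 229 / 267 = 0.8577
eta_mech = 0.8577 * 100 = 85.77%


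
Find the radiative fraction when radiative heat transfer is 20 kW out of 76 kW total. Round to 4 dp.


f_rad = Q_rad / Q_total
f_rad = 20 / 76 = 0.2632


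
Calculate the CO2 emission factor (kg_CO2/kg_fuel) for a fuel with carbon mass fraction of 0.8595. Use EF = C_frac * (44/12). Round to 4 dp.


EF = C_frac * (M_CO2 / M_C)
EF = 0.8595 * (44/12)
EF = 0.8595 * 3.666667 = 3.1515 kg_CO2/kg_fuel


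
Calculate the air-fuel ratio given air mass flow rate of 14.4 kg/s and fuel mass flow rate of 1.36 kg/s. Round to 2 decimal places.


AFR = m_air / m_fuel
AFR = 14.4 / 1.36 = 10.59


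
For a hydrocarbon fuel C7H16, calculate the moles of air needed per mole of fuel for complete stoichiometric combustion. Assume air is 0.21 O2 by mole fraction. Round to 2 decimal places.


Balanced combustion: C7H16 + 11 O2 -> 7 CO2 + 8 H2O
O2 needed = C + H/4 = 7 + 16/4 = 11.00 moles
Air moles = O2 / 0.21 = 11.00 / 0.21 = 52.38 moles air


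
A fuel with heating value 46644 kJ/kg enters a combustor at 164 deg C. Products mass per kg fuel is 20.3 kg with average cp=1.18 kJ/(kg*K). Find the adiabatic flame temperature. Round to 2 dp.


T_ad = T_in + Hc / (m_p * cp)
Denominator = 20.3 * 1.18 = 23.9540
Temperature rise = 46644 / 23.9540 = 1947.23 K
T_ad = 164 + 1947.23 = 2111.23 deg C


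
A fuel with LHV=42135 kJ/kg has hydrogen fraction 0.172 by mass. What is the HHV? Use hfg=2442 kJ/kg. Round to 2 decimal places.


HHV = LHV + hfg * 9 * H
Water addition = 2442 * 9 * 0.172 = 3780.216 kJ/kg
HHV = 42135 + 3780.216 = 45915.22 kJ/kg


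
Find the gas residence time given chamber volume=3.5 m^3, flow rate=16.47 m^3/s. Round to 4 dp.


tau = V / Q_flow
tau = 3.5 / 16.47 = 0.2125 s


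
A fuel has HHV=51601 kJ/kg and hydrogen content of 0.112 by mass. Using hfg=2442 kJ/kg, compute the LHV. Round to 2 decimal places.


LHV = HHV - hfg * 9 * H
Water correction = 2442 * 9 * 0.112 = 2461.536 kJ/kg
LHV = 51601 - 2461.536 = 49139.46 kJ/kg


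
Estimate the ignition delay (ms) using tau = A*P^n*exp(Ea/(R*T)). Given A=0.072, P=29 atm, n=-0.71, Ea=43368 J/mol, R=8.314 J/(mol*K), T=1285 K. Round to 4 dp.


tau = A * P^n * exp(Ea/(R*T))
P^n = 29^(-0.71) = 0.09155824
Ea/(R*T) = 43368/(8.314*1285) = 4.059348
exp(Ea/(R*T)) = 57.936504
tau = 0.072 * 0.09155824 * 57.936504 = 0.3819 ms


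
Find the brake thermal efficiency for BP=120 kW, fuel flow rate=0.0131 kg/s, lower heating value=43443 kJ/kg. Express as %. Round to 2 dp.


eta_BTE = (BP / (mf * LHV)) * 100
Denominator = 0.0131 * 43443 = 569.1033 kW
eta_BTE = (120 / 569.1033) * 100 = 21.09%


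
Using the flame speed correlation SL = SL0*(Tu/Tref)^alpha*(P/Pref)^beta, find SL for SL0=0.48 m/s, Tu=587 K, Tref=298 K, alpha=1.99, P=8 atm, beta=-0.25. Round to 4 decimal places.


SL = SL0 * (Tu/Tref)^alpha * (P/Pref)^beta
T ratio = 587/298 = 1.96979866
(T ratio)^alpha = 1.96979866^1.99 = 3.853891
(P/Pref)^beta = 8^(-0.25) = 0.594604
SL = 0.48 * 3.853891 * 0.594604 = 1.0999 m/s


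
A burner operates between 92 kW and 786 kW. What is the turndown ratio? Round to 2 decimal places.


TDR = Q_max / Q_min
TDR = 786 / 92 = 8.54


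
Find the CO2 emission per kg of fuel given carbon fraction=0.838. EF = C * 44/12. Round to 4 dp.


EF = C_frac * (M_CO2 / M_C)
EF = 0.838 * (44/12)
EF = 0.838 * 3.666667 = 3.0727 kg_CO2/kg_fuel


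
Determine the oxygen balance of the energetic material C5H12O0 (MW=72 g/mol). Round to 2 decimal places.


OB = -1600 * (2C + H/2 - O) / MW
Inner = 2*5 + 12/2 - 0 = 16.00
OB = -1600 * 16.00 / 72 = -355.56%


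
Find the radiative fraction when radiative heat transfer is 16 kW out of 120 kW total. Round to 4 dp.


f_rad = Q_rad / Q_total
f_rad = 16 / 120 = 0.1333


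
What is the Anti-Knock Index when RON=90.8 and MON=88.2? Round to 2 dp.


AKI = (RON + MON) / 2
AKI = (90.8 + 88.2) / 2
AKI = 179.0 / 2 = 89.50


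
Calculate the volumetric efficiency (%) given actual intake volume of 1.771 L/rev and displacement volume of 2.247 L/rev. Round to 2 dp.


eta_v = (V_actual / V_disp) * 100
Ratio = 1.771 / 2.247 = 0.7882
eta_v = 0.7882 * 100 = 78.82%


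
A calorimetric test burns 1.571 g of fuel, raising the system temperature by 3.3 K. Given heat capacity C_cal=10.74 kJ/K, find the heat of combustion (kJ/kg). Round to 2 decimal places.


Hc = C_cal * delta_T / m_fuel
Q_released = 10.74 * 3.3 = 35.4420 kJ
m_fuel = 1.571 g = 1.571/1000 kg = 0.001571 kg
Hc = 35.4420 / 0.001571 = 22560.15 kJ/kg


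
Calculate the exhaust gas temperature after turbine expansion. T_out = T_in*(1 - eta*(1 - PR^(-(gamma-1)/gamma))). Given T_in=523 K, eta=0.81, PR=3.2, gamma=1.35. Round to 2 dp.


T_out = T_in * (1 - eta * (1 - PR^(-(gamma-1)/gamma)))
Exponent = -(1.35-1)/1.35 = -0.25925926
PR^exp = 3.2^(-0.25925926) = 0.73966521
Factor = 1 - 0.81*(1 - 0.73966521) = 0.78912882
T_out = 523 * 0.78912882 = 412.71 K


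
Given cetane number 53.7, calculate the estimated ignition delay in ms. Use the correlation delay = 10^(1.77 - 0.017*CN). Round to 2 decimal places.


delay = 10^(1.77 - 0.017*CN)
Exponent = 1.77 - 0.017*53.7 = 0.8571
delay = 10^0.8571 = 7.20 ms


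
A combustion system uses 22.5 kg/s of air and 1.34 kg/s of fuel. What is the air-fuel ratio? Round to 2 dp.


AFR = m_air / m_fuel
AFR = 22.5 / 1.34 = 16.79


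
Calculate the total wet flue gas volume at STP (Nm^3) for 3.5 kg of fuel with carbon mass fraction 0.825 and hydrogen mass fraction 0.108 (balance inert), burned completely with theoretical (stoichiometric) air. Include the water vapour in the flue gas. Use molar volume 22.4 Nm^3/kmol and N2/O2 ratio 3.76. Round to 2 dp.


Per kg fuel: CO2 = (C/12 kmol)*22.4 = (0.825/12)*22.4 = 1.54000 Nm^3
Per kg fuel: H2O = (H/2 kmol)*22.4 = (0.108/2)*22.4 = 1.20960 Nm^3
O2 needed per kg fuel = C/12 + H/4 = 0.825/12 + 0.108/4 = 0.09575000 kmol
Per kg fuel: N2 = O2*3.76*22.4 = 0.09575000*3.76*22.4 = 8.06445 Nm^3
Total per kg = 1.54000 + 1.20960 + 8.06445 = 10.81405 Nm^3
Total = 10.81405 * 3.5 = 37.85 Nm^3


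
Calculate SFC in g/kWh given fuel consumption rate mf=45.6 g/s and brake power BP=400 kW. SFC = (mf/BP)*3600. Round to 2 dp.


SFC = (mf / BP) * 3600
Rate = 45.6 / 400 = 0.114000 g/(s*kW)
SFC = 0.114000 * 3600 = 410.40 g/kWh


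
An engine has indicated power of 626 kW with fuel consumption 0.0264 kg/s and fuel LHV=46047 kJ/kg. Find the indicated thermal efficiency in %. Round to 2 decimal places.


eta_ith = (IP / (mf * LHV)) * 100
Denominator = 0.0264 * 46047 = 1215.6408 kW
eta_ith = (626 / 1215.6408) * 100 = 51.50%


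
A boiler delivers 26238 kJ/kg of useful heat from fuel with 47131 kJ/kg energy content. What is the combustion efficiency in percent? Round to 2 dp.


Efficiency = (Q_useful / Q_fuel) * 100
Efficiency = (26238 / 47131) * 100
Efficiency = 0.5567 * 100 = 55.67%


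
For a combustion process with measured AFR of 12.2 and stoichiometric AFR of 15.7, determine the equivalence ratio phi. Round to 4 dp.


phi = AFR_stoich / AFR_actual
phi = 15.7 / 12.2 = 1.2869


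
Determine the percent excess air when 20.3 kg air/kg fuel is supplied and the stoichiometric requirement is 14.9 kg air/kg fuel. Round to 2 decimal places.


Excess air = actual - stoichiometric = 20.3 - 14.9 = 5.40 kg/kg fuel
Excess air % = (excess / stoich) * 100 = (5.40 / 14.9) * 100 = 36.24%


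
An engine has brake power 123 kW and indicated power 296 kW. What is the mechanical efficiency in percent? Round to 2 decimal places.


eta_mech = (BP / IP) * 100
Ratio = 123 / 296 = 0.4155
eta_mech = 0.4155 * 100 = 41.55%


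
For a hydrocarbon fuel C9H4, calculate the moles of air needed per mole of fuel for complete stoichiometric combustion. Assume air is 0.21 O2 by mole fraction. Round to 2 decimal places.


Balanced combustion: C9H4 + 10 O2 -> 9 CO2 + 2 H2O
O2 needed = C + H/4 = 9 + 4/4 = 10.00 moles
Air moles = O2 / 0.21 = 10.00 / 0.21 = 47.62 moles air


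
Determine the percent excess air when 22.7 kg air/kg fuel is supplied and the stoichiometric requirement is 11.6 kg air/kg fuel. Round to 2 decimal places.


Excess air = actual - stoichiometric = 22.7 - 11.6 = 11.10 kg/kg fuel
Excess air % = (excess / stoich) * 100 = (11.10 / 11.6) * 100 = 95.69%


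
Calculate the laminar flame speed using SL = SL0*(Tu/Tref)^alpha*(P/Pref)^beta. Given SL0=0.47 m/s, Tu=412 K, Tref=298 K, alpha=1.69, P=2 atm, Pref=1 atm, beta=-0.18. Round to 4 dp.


SL = SL0 * (Tu/Tref)^alpha * (P/Pref)^beta
T ratio = 412/298 = 1.38255034
(T ratio)^alpha = 1.38255034^1.69 = 1.728824
(P/Pref)^beta = 2^(-0.18) = 0.882703
SL = 0.47 * 1.728824 * 0.882703 = 0.7172 m/s


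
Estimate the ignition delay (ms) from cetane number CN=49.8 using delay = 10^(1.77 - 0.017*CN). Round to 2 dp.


delay = 10^(1.77 - 0.017*CN)
Exponent = 1.77 - 0.017*49.8 = 0.9234
delay = 10^0.9234 = 8.38 ms


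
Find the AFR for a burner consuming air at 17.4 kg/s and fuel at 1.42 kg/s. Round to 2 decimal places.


AFR = m_air / m_fuel
AFR = 17.4 / 1.42 = 12.25


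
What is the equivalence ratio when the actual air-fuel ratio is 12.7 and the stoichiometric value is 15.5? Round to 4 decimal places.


phi = AFR_stoich / AFR_actual
phi = 15.5 / 12.7 = 1.2205


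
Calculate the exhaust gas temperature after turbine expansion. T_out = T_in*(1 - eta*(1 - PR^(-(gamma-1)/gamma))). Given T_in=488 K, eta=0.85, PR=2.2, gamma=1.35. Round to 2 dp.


T_out = T_in * (1 - eta * (1 - PR^(-(gamma-1)/gamma)))
Exponent = -(1.35-1)/1.35 = -0.25925926
PR^exp = 2.2^(-0.25925926) = 0.81512413
Factor = 1 - 0.85*(1 - 0.81512413) = 0.84285551
T_out = 488 * 0.84285551 = 411.31 K


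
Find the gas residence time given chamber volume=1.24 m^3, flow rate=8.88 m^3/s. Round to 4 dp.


tau = V / Q_flow
tau = 1.24 / 8.88 = 0.1396 s


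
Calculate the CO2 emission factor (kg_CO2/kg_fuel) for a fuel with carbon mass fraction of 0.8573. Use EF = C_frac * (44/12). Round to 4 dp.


EF = C_frac * (M_CO2 / M_C)
EF = 0.8573 * (44/12)
EF = 0.8573 * 3.666667 = 3.1434 kg_CO2/kg_fuel


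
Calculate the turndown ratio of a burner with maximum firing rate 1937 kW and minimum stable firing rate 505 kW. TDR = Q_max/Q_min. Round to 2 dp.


TDR = Q_max / Q_min
TDR = 1937 / 505 = 3.84


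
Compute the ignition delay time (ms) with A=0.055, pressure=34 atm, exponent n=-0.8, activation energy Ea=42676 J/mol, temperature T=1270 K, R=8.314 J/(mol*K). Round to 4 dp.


tau = A * P^n * exp(Ea/(R*T))
P^n = 34^(-0.8) = 0.05954110
Ea/(R*T) = 42676/(8.314*1270) = 4.041755
exp(Ea/(R*T)) = 56.926151
tau = 0.055 * 0.05954110 * 56.926151 = 0.1864 ms


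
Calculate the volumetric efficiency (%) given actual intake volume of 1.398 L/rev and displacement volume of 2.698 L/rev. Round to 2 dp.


eta_v = (V_actual / V_disp) * 100
Ratio = 1.398 / 2.698 = 0.5182
eta_v = 0.5182 * 100 = 51.82%


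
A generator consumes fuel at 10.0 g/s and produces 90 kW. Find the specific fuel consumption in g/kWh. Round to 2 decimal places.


SFC = (mf / BP) * 3600
Rate = 10.0 / 90 = 0.111111 g/(s*kW)
SFC = 0.111111 * 3600 = 400.00 g/kWh


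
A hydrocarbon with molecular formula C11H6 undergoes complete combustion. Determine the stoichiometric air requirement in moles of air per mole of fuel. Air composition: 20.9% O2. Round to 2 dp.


Balanced combustion: C11H6 + 12.5 O2 -> 11 CO2 + 3 H2O
O2 needed = C + H/4 = 11 + 6/4 = 12.50 moles
Air moles = O2 / 0.209 = 12.50 / 0.209 = 59.81 moles air


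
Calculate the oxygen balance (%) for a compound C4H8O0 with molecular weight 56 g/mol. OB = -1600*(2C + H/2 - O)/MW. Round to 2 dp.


OB = -1600 * (2C + H/2 - O) / MW
Inner = 2*4 + 8/2 - 0 = 12.00
OB = -1600 * 12.00 / 56 = -342.86%


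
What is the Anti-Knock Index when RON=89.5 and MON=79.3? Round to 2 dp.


AKI = (RON + MON) / 2
AKI = (89.5 + 79.3) / 2
AKI = 168.8 / 2 = 84.40


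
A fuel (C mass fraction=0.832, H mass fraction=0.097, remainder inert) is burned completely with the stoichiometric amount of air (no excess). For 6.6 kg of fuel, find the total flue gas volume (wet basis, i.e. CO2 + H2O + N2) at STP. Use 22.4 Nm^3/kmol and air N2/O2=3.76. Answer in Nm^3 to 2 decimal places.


Per kg fuel: CO2 = (C/12 kmol)*22.4 = (0.832/12)*22.4 = 1.55307 Nm^3
Per kg fuel: H2O = (H/2 kmol)*22.4 = (0.097/2)*22.4 = 1.08640 Nm^3
O2 needed per kg fuel = C/12 + H/4 = 0.832/12 + 0.097/4 = 0.09358333 kmol
Per kg fuel: N2 = O2*3.76*22.4 = 0.09358333*3.76*22.4 = 7.88196 Nm^3
Total per kg = 1.55307 + 1.08640 + 7.88196 = 10.52143 Nm^3
Total = 10.52143 * 6.6 = 69.44 Nm^3


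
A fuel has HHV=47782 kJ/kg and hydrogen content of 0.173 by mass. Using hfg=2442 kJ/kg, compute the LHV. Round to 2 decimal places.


LHV = HHV - hfg * 9 * H
Water correction = 2442 * 9 * 0.173 = 3802.194 kJ/kg
LHV = 47782 - 3802.194 = 43979.81 kJ/kg


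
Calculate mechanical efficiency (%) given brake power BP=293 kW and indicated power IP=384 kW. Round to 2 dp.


eta_mech = (BP / IP) * 100
Ratio = 293 / 384 = 0.7630
eta_mech = 0.7630 * 100 = 76.30%


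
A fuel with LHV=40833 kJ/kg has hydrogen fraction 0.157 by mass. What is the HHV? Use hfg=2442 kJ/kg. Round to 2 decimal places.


HHV = LHV + hfg * 9 * H
Water addition = 2442 * 9 * 0.157 = 3450.546 kJ/kg
HHV = 40833 + 3450.546 = 44283.55 kJ/kg


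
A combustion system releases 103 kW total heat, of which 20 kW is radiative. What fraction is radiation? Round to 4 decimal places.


f_rad = Q_rad / Q_total
f_rad = 20 / 103 = 0.1942


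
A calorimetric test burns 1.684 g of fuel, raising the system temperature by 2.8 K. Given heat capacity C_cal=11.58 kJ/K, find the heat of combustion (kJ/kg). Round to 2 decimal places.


Hc = C_cal * delta_T / m_fuel
Q_released = 11.58 * 2.8 = 32.4240 kJ
m_fuel = 1.684 g = 1.684/1000 kg = 0.001684 kg
Hc = 32.4240 / 0.001684 = 19254.16 kJ/kg


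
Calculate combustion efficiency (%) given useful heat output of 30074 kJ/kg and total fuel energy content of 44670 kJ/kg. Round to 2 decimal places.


Efficiency = (Q_useful / Q_fuel) * 100
Efficiency = (30074 / 44670) * 100
Efficiency = 0.6732 * 100 = 67.32%


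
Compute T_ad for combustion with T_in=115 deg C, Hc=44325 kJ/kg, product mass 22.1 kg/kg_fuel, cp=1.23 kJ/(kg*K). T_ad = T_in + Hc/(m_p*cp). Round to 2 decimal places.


T_ad = T_in + Hc / (m_p * cp)
Denominator = 22.1 * 1.23 = 27.1830
Temperature rise = 44325 / 27.1830 = 1630.61 K
T_ad = 115 + 1630.61 = 1745.61 deg C


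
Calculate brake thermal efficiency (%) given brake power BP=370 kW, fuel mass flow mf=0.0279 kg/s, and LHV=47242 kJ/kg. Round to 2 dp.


eta_BTE = (BP / (mf * LHV)) * 100
Denominator = 0.0279 * 47242 = 1318.0518 kW
eta_BTE = (370 / 1318.0518) * 100 = 28.07%


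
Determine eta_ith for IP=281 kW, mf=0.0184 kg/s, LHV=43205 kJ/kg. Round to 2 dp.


eta_ith = (IP / (mf * LHV)) * 100
Denominator = 0.0184 * 43205 = 794.9720 kW
eta_ith = (281 / 794.9720) * 100 = 35.35%


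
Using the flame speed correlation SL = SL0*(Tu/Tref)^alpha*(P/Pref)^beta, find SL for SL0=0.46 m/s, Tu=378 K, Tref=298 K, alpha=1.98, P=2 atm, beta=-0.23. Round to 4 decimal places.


SL = SL0 * (Tu/Tref)^alpha * (P/Pref)^beta
T ratio = 378/298 = 1.26845638
(T ratio)^alpha = 1.26845638^1.98 = 1.601347
(P/Pref)^beta = 2^(-0.23) = 0.852635
SL = 0.46 * 1.601347 * 0.852635 = 0.6281 m/s


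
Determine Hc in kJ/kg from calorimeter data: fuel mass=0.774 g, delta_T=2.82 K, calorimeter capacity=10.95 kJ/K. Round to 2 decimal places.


Hc = C_cal * delta_T / m_fuel
Q_released = 10.95 * 2.82 = 30.8790 kJ
m_fuel = 0.774 g = 0.774/1000 kg = 0.000774 kg
Hc = 30.8790 / 0.000774 = 39895.35 kJ/kg


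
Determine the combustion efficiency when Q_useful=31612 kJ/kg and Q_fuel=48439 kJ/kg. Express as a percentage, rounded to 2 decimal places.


Efficiency = (Q_useful / Q_fuel) * 100
Efficiency = (31612 / 48439) * 100
Efficiency = 0.6526 * 100 = 65.26%


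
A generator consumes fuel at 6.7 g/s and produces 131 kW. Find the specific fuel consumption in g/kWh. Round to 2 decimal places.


SFC = (mf / BP) * 3600
Rate = 6.7 / 131 = 0.051145 g/(s*kW)
SFC = 0.051145 * 3600 = 184.12 g/kWh


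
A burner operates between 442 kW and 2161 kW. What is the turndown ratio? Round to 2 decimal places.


TDR = Q_max / Q_min
TDR = 2161 / 442 = 4.89


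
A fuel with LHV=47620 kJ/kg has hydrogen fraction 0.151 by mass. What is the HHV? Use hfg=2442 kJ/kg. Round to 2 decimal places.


HHV = LHV + hfg * 9 * H
Water addition = 2442 * 9 * 0.151 = 3318.678 kJ/kg
HHV = 47620 + 3318.678 = 50938.68 kJ/kg


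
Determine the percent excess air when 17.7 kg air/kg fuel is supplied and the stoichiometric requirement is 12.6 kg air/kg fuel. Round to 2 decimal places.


Excess air = actual - stoichiometric = 17.7 - 12.6 = 5.10 kg/kg fuel
Excess air % = (excess / stoich) * 100 = (5.10 / 12.6) * 100 = 40.48%


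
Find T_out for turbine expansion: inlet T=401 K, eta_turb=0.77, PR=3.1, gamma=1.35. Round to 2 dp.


T_out = T_in * (1 - eta * (1 - PR^(-(gamma-1)/gamma)))
Exponent = -(1.35-1)/1.35 = -0.25925926
PR^exp = 3.1^(-0.25925926) = 0.74577862
Factor = 1 - 0.77*(1 - 0.74577862) = 0.80424954
T_out = 401 * 0.80424954 = 322.50 K


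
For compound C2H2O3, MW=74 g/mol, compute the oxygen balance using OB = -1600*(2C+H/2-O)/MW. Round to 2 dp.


OB = -1600 * (2C + H/2 - O) / MW
Inner = 2*2 + 2/2 - 3 = 2.00
OB = -1600 * 2.00 / 74 = -43.24%


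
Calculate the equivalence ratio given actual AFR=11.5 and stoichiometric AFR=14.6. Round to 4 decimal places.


phi = AFR_stoich / AFR_actual
phi = 14.6 / 11.5 = 1.2696


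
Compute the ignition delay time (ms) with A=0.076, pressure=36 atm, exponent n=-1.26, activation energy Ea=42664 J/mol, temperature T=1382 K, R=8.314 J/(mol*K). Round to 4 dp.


tau = A * P^n * exp(Ea/(R*T))
P^n = 36^(-1.26) = 0.01094105
Ea/(R*T) = 42664/(8.314*1382) = 3.713159
exp(Ea/(R*T)) = 40.983054
tau = 0.076 * 0.01094105 * 40.983054 = 0.0341 ms


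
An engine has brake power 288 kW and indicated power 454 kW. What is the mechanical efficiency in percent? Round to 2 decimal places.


eta_mech = (BP / IP) * 100
Ratio = 288 / 454 = 0.6344
eta_mech = 0.6344 * 100 = 63.44%


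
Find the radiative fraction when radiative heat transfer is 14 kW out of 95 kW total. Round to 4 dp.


f_rad = Q_rad / Q_total
f_rad = 14 / 95 = 0.1474


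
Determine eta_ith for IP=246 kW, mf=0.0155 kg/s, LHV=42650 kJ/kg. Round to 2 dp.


eta_ith = (IP / (mf * LHV)) * 100
Denominator = 0.0155 * 42650 = 661.0750 kW
eta_ith = (246 / 661.0750) * 100 = 37.21%


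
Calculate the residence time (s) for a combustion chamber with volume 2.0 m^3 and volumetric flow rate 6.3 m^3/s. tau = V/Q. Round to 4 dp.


tau = V / Q_flow
tau = 2.0 / 6.3 = 0.3175 s


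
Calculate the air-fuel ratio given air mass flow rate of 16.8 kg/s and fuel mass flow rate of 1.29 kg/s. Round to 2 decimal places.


AFR = m_air / m_fuel
AFR = 16.8 / 1.29 = 13.02


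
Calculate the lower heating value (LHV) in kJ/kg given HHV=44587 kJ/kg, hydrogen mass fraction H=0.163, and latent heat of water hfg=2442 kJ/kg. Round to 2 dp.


LHV = HHV - hfg * 9 * H
Water correction = 2442 * 9 * 0.163 = 3582.414 kJ/kg
LHV = 44587 - 3582.414 = 41004.59 kJ/kg


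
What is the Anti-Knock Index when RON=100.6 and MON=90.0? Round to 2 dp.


AKI = (RON + MON) / 2
AKI = (100.6 + 90.0) / 2
AKI = 190.6 / 2 = 95.30


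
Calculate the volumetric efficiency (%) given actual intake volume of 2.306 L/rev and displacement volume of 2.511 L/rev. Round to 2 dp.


eta_v = (V_actual / V_disp) * 100
Ratio = 2.306 / 2.511 = 0.9184
eta_v = 0.9184 * 100 = 91.84%


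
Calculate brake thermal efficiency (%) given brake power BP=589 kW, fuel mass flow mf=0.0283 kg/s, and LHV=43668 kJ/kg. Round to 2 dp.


eta_BTE = (BP / (mf * LHV)) * 100
Denominator = 0.0283 * 43668 = 1235.8044 kW
eta_BTE = (589 / 1235.8044) * 100 = 47.66%


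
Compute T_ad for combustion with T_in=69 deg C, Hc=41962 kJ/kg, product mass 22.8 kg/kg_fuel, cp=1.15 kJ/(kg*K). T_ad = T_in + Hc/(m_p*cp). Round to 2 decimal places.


T_ad = T_in + Hc / (m_p * cp)
Denominator = 22.8 * 1.15 = 26.2200
Temperature rise = 41962 / 26.2200 = 1600.38 K
T_ad = 69 + 1600.38 = 1669.38 deg C


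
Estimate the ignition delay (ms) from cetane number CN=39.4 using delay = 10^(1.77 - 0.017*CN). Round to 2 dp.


delay = 10^(1.77 - 0.017*CN)
Exponent = 1.77 - 0.017*39.4 = 1.1002
delay = 10^1.1002 = 12.60 ms


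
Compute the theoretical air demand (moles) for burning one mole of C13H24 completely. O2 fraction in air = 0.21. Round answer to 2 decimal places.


Balanced combustion: C13H24 + 19 O2 -> 13 CO2 + 12 H2O
O2 needed = C + H/4 = 13 + 24/4 = 19.00 moles
Air moles = O2 / 0.21 = 19.00 / 0.21 = 90.48 moles air


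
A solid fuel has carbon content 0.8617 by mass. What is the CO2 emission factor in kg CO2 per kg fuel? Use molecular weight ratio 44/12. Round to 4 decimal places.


EF = C_frac * (M_CO2 / M_C)
EF = 0.8617 * (44/12)
EF = 0.8617 * 3.666667 = 3.1596 kg_CO2/kg_fuel


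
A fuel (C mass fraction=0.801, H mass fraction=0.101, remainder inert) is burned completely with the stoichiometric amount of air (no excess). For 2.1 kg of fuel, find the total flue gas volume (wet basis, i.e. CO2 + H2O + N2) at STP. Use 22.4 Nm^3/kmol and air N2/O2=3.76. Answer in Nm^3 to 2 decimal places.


Per kg fuel: CO2 = (C/12 kmol)*22.4 = (0.801/12)*22.4 = 1.49520 Nm^3
Per kg fuel: H2O = (H/2 kmol)*22.4 = (0.101/2)*22.4 = 1.13120 Nm^3
O2 needed per kg fuel = C/12 + H/4 = 0.801/12 + 0.101/4 = 0.09200000 kmol
Per kg fuel: N2 = O2*3.76*22.4 = 0.09200000*3.76*22.4 = 7.74861 Nm^3
Total per kg = 1.49520 + 1.13120 + 7.74861 = 10.37501 Nm^3
Total = 10.37501 * 2.1 = 21.79 Nm^3
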